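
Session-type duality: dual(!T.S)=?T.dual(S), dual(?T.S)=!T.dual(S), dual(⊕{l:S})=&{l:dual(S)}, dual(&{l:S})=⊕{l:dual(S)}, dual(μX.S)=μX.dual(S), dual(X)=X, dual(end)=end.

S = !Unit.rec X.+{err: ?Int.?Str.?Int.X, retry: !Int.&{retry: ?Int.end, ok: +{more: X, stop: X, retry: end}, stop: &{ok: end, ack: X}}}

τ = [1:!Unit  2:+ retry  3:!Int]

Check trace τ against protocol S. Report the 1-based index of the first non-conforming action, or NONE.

@1 !Unit  ✓  cont: rec X.…
@2 + retry  ✓  cont: !Int.&{retry: ?Int.end, ok: +{more: rec X.…, stop: rec X.…, retry: end}, stop: &{ok: end, ack: rec X.…}}
@3 !Int  ✓  cont: &{retry: ?Int.end, ok: +{more: rec X.…, stop: rec X.…, retry: end}, stop: &{ok: end, ack: rec X.…}}
all 3 steps conform

NONE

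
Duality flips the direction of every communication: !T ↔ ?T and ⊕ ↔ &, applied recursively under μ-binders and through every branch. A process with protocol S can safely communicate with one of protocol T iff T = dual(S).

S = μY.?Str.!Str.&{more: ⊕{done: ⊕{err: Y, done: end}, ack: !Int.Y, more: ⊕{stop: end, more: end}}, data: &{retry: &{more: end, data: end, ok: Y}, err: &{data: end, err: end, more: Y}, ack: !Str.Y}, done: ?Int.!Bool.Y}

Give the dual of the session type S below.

μY → μY  (rec unchanged)
  ?Str → !Str
    !Str → ?Str
      &{more,data,done} → ⊕{more,data,done}  (external→internal)
        • more:
          ⊕{done,ack,more} → &{done,ack,more}  (internal→external)
            • done:
              ⊕{err,done} → &{err,done}  (internal→external)
                • err:
                  Y ↦ Y
                • done:
                  end ↦ end
            • ack:
              !Int → ?Int
                Y ↦ Y
            • more:
              ⊕{stop,more} → &{stop,more}  (internal→external)
                • stop:
                  end ↦ end
                • more:
                  end ↦ end
        • data:
          &{retry,err,ack} → ⊕{retry,err,ack}  (external→internal)
            • retry:
              &{more,data,ok} → ⊕{more,data,ok}  (external→internal)
                • more:
                  end ↦ end
                • data:
                  end ↦ end
                • ok:
                  Y ↦ Y
            • err:
              &{data,err,more} → ⊕{data,err,more}  (external→internal)
                • data:
                  end ↦ end
                • err:
                  end ↦ end
                • more:
                  Y ↦ Y
            • ack:
              !Str → ?Str
                Y ↦ Y
        • done:
          ?Int → !Int
            !Bool → ?Bool
              Y ↦ Y

μY.!Str.?Str.⊕{more: &{done: &{err: Y, done: end}, ack: ?Int.Y, more: &{stop: end, more: end}}, data: ⊕{retry: ⊕{more: end, data: end, ok: Y}, err: ⊕{data: end, err: end, more: Y}, ack: ?Str.Y}, done: !Int.?Bool.Y}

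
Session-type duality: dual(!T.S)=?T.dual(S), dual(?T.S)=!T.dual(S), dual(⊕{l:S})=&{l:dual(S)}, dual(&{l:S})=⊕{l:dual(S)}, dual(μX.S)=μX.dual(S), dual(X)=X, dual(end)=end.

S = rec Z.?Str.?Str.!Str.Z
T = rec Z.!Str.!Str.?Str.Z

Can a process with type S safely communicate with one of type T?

YES

rec Z | rec Z  ✓ (binder kept)
  ?Str | !Str  ✓
    ?Str | !Str  ✓
      !Str | ?Str  ✓
        Z | Z  ✓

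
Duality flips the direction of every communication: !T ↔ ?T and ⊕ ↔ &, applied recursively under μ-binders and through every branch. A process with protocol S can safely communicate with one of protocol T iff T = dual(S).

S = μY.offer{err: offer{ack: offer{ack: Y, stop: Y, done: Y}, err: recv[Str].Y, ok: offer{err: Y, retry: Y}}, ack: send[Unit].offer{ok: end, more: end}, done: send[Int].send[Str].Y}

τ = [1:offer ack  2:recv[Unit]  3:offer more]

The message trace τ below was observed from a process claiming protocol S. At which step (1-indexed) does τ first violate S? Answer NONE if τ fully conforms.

@1 offer ack  ✓  cont: send[Unit].offer{ok: end, more: end}
@2 got recv[Unit], protocol expects send[Unit]  ✗

2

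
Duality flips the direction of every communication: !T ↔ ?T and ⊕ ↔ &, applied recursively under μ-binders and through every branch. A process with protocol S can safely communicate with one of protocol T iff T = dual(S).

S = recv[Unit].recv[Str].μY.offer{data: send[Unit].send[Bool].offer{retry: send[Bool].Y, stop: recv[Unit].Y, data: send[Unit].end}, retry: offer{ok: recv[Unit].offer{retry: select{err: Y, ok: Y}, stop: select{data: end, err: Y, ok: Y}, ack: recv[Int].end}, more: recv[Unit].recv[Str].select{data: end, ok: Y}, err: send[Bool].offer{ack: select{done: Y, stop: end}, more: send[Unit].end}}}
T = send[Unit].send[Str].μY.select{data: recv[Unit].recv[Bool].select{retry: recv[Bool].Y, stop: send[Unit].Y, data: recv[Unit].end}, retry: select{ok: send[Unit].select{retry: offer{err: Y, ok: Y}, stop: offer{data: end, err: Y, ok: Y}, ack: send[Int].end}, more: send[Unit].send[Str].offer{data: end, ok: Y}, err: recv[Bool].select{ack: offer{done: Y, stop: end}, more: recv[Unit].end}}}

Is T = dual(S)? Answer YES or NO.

recv[Unit] | send[Unit]  match
  recv[Str] | send[Str]  match
    μY | μY  match (binder kept)
      offer{data,retry} | select{data,retry}  match labels match
        [data]
          send[Unit] | recv[Unit]  match
            send[Bool] | recv[Bool]  match
              offer{retry,stop,data} | select{retry,stop,data}  match labels match
                [retry]
                  send[Bool] | recv[Bool]  match
                    Y | Y  match
                [stop]
                  recv[Unit] | send[Unit]  match
                    Y | Y  match
                [data]
                  send[Unit] | recv[Unit]  match
                    end | end  match
        [retry]
          offer{ok,more,err} | select{ok,more,err}  match labels match
            [ok]
              recv[Unit] | send[Unit]  match
                offer{retry,stop,ack} | select{retry,stop,ack}  match labels match
                  [retry]
                    select{err,ok} | offer{err,ok}  match labels match
                      [err]
                        Y | Y  match
                      [ok]
                        Y | Y  match
                  [stop]
                    select{data,err,ok} | offer{data,err,ok}  match labels match
                      [data]
                        end | end  match
                      [err]
                        Y | Y  match
                      [ok]
                        Y | Y  match
                  [ack]
                    recv[Int] | send[Int]  match
                      end | end  match
            [more]
              recv[Unit] | send[Unit]  match
                recv[Str] | send[Str]  match
                  select{data,ok} | offer{data,ok}  match labels match
                    [data]
                      end | end  match
                    [ok]
                      Y | Y  match
            [err]
              send[Bool] | recv[Bool]  match
                offer{ack,more} | select{ack,more}  match labels match
                  [ack]
                    select{done,stop} | offer{done,stop}  match labels match
                      [done]
                        Y | Y  match
                      [stop]
                        end | end  match
                  [more]
                    send[Unit] | recv[Unit]  match
                      end | end  match

YES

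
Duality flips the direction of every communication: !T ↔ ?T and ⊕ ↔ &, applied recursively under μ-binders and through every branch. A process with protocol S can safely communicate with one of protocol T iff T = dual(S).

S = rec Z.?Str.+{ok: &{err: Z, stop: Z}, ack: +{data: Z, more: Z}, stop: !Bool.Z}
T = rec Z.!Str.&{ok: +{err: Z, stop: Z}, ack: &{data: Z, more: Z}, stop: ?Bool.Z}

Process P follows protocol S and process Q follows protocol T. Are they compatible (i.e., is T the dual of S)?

rec Z ‖ rec Z  match (rec unchanged)
  ?Str ‖ !Str  match
    +{ok,ack,stop} ‖ &{ok,ack,stop}  match label sets agree
      • ok:
        &{err,stop} ‖ +{err,stop}  match label sets agree
          • err:
            Z ‖ Z  match
          • stop:
            Z ‖ Z  match
      • ack:
        +{data,more} ‖ &{data,more}  match label sets agree
          • data:
            Z ‖ Z  match
          • more:
            Z ‖ Z  match
      • stop:
        !Bool ‖ ?Bool  match
          Z ‖ Z  match

YES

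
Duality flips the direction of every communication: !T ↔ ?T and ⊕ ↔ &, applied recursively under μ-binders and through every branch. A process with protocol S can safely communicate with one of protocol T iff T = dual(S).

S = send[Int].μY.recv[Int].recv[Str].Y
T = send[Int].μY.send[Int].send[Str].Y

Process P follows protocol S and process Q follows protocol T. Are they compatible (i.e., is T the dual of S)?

NO

send[Int] | send[Int]  ✗ same direction on both sides — not dual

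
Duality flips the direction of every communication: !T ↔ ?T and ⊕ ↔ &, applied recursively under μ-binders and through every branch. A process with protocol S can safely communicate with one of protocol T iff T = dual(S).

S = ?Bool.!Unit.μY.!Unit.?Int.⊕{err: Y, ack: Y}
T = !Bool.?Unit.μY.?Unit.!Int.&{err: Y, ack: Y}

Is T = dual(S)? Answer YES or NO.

YES

?Bool vs !Bool  ✓
  !Unit vs ?Unit  ✓
    μY vs μY  ✓ (binder kept)
      !Unit vs ?Unit  ✓
        ?Int vs !Int  ✓
          ⊕{err,ack} vs &{err,ack}  ✓ labels match
            case err:
              Y vs Y  ✓
            case ack:
              Y vs Y  ✓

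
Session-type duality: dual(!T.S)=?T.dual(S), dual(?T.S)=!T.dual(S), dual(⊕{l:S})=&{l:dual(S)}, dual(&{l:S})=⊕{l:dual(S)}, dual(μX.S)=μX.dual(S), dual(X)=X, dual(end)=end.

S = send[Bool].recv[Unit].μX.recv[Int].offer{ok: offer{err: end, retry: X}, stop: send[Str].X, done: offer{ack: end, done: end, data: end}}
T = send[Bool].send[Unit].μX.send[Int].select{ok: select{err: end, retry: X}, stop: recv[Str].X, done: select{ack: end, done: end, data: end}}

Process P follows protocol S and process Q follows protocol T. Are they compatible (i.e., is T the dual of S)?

NO

send[Bool] vs send[Bool]  ✗ same direction on both sides — not dual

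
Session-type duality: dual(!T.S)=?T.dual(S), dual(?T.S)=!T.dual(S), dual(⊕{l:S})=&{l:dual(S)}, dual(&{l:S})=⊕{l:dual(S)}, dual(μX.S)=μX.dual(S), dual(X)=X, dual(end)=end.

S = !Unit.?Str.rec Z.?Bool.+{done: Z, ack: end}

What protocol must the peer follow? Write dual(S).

?Unit.!Str.rec Z.!Bool.&{done: Z, ack: end}

!Unit ↦ ?Unit
  ?Str ↦ !Str
    rec Z ↦ rec Z  (μ self-dual)
      ?Bool ↦ !Bool
        +{done,ack} ↦ &{done,ack}  (⊕→&)
          case done:
            dual(Z) = Z
          case ack:
            dual(end) = end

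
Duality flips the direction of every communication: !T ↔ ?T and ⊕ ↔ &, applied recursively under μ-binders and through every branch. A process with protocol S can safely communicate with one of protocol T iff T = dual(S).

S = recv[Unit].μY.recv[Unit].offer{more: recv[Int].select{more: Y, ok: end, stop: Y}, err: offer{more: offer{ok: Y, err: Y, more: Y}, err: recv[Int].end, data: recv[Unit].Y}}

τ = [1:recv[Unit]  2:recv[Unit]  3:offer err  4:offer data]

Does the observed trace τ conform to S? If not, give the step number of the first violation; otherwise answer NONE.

step 1: recv[Unit]  match  state: μY.…
step 2: recv[Unit]  match  state: offer{more: recv[Int].select{more: μY.…, ok: end, stop: μY.…}, err: offer{more: offer{ok: μY.…, err: μY.…, more: μY.…}, err: recv[Int].end, data: recv[Unit].μY.…}}
step 3: offer err  match  state: offer{more: offer{ok: μY.…, err: μY.…, more: μY.…}, err: recv[Int].end, data: recv[Unit].μY.…}
step 4: offer data  match  state: recv[Unit].μY.…
τ conforms to S (length 4)

NONE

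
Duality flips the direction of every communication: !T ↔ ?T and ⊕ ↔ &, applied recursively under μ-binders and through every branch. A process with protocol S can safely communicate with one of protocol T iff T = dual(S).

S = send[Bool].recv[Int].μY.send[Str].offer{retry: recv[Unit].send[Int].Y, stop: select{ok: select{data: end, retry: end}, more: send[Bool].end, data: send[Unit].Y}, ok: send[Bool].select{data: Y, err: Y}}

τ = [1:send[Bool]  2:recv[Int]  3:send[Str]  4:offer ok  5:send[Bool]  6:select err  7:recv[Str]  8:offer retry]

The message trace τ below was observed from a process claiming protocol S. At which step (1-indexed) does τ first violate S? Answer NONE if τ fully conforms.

@1 send[Bool]  match  now at recv[Int].μY.…
@2 recv[Int]  match  now at μY.…
@3 send[Str]  match  now at offer{retry: recv[Unit].send[Int].μY.…, stop: select{ok: select{data: end, retry: end}, more: send[Bool].end, data: send[Unit].μY.…}, ok: send[Bool].select{data: μY.…, err: μY.…}}
@4 offer ok  match  now at send[Bool].select{data: μY.…, err: μY.…}
@5 send[Bool]  match  now at select{data: μY.…, err: μY.…}
@6 select err  match  now at μY.…
@7 got recv[Str], protocol expects send[Str]  ✗

7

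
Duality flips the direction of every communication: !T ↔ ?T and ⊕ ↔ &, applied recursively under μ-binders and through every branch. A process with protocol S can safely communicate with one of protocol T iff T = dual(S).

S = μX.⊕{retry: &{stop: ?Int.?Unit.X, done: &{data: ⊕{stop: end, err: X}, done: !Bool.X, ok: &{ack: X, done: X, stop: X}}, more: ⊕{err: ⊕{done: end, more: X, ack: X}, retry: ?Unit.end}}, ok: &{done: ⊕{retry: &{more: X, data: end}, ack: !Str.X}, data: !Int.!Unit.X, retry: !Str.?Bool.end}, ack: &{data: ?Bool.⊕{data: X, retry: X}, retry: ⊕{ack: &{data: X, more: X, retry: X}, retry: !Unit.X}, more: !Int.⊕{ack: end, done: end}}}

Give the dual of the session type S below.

μX.&{retry: ⊕{stop: !Int.!Unit.X, done: ⊕{data: &{stop: end, err: X}, done: ?Bool.X, ok: ⊕{ack: X, done: X, stop: X}}, more: &{err: &{done: end, more: X, ack: X}, retry: !Unit.end}}, ok: ⊕{done: &{retry: ⊕{more: X, data: end}, ack: ?Str.X}, data: ?Int.?Unit.X, retry: ?Str.!Bool.end}, ack: ⊕{data: !Bool.&{data: X, retry: X}, retry: &{ack: ⊕{data: X, more: X, retry: X}, retry: ?Unit.X}, more: ?Int.&{ack: end, done: end}}}

μX = μX  (binder kept)
  ⊕{retry,ok,ack} = &{retry,ok,ack}  (internal→external)
    case retry:
      &{stop,done,more} = ⊕{stop,done,more}  (&→⊕)
        case stop:
          ?Int = !Int
            ?Unit = !Unit
              dual(X) = X
        case done:
          &{data,done,ok} = ⊕{data,done,ok}  (&→⊕)
            case data:
              ⊕{stop,err} = &{stop,err}  (internal→external)
                case stop:
                  dual(end) = end
                case err:
                  dual(X) = X
            case done:
              !Bool = ?Bool
                dual(X) = X
            case ok:
              &{ack,done,stop} = ⊕{ack,done,stop}  (&→⊕)
                case ack:
                  dual(X) = X
                case done:
                  dual(X) = X
                case stop:
                  dual(X) = X
        case more:
          ⊕{err,retry} = &{err,retry}  (internal→external)
            case err:
              ⊕{done,more,ack} = &{done,more,ack}  (internal→external)
                case done:
                  dual(end) = end
                case more:
                  dual(X) = X
                case ack:
                  dual(X) = X
            case retry:
              ?Unit = !Unit
                dual(end) = end
    case ok:
      &{done,data,retry} = ⊕{done,data,retry}  (&→⊕)
        case done:
          ⊕{retry,ack} = &{retry,ack}  (internal→external)
            case retry:
              &{more,data} = ⊕{more,data}  (&→⊕)
                case more:
                  dual(X) = X
                case data:
                  dual(end) = end
            case ack:
              !Str = ?Str
                dual(X) = X
        case data:
          !Int = ?Int
            !Unit = ?Unit
              dual(X) = X
        case retry:
          !Str = ?Str
            ?Bool = !Bool
              dual(end) = end
    case ack:
      &{data,retry,more} = ⊕{data,retry,more}  (&→⊕)
        case data:
          ?Bool = !Bool
            ⊕{data,retry} = &{data,retry}  (internal→external)
              case data:
                dual(X) = X
              case retry:
                dual(X) = X
        case retry:
          ⊕{ack,retry} = &{ack,retry}  (internal→external)
            case ack:
              &{data,more,retry} = ⊕{data,more,retry}  (&→⊕)
                case data:
                  dual(X) = X
                case more:
                  dual(X) = X
                case retry:
                  dual(X) = X
            case retry:
              !Unit = ?Unit
                dual(X) = X
        case more:
          !Int = ?Int
            ⊕{ack,done} = &{ack,done}  (internal→external)
              case ack:
                dual(end) = end
              case done:
                dual(end) = end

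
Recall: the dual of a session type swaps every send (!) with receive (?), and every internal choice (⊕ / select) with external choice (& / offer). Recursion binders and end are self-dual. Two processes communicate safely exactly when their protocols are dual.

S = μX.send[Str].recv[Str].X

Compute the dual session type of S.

μX.recv[Str].send[Str].X

μX ↦ μX  (μ self-dual)
  send[Str] ↦ recv[Str]
    recv[Str] ↦ send[Str]
      X self-dual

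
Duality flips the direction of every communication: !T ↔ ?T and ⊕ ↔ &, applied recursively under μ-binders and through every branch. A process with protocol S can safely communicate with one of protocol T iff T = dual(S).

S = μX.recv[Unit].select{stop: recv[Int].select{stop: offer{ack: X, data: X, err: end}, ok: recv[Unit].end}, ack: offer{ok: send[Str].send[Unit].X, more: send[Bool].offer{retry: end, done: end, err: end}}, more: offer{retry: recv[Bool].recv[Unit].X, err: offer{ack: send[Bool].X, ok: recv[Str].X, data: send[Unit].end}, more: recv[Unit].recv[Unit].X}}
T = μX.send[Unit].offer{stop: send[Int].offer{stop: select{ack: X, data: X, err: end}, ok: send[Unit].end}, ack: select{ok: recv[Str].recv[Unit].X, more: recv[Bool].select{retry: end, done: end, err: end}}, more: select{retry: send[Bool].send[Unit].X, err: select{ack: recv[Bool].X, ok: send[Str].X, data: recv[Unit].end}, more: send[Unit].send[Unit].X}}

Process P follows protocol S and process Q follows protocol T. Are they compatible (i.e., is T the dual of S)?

μX vs μX  ✓ (μ self-dual)
  recv[Unit] vs send[Unit]  ✓
    select{stop,ack,more} vs offer{stop,ack,more}  ✓ label sets agree
      case stop:
        recv[Int] vs send[Int]  ✓
          select{stop,ok} vs offer{stop,ok}  ✓ label sets agree
            case stop:
              offer{ack,data,err} vs select{ack,data,err}  ✓ label sets agree
                case ack:
                  X vs X  ✓
                case data:
                  X vs X  ✓
                case err:
                  end vs end  ✓
            case ok:
              recv[Unit] vs send[Unit]  ✓
                end vs end  ✓
      case ack:
        offer{ok,more} vs select{ok,more}  ✓ label sets agree
          case ok:
            send[Str] vs recv[Str]  ✓
              send[Unit] vs recv[Unit]  ✓
                X vs X  ✓
          case more:
            send[Bool] vs recv[Bool]  ✓
              offer{retry,done,err} vs select{retry,done,err}  ✓ label sets agree
                case retry:
                  end vs end  ✓
                case done:
                  end vs end  ✓
                case err:
                  end vs end  ✓
      case more:
        offer{retry,err,more} vs select{retry,err,more}  ✓ label sets agree
          case retry:
            recv[Bool] vs send[Bool]  ✓
              recv[Unit] vs send[Unit]  ✓
                X vs X  ✓
          case err:
            offer{ack,ok,data} vs select{ack,ok,data}  ✓ label sets agree
              case ack:
                send[Bool] vs recv[Bool]  ✓
                  X vs X  ✓
              case ok:
                recv[Str] vs send[Str]  ✓
                  X vs X  ✓
              case data:
                send[Unit] vs recv[Unit]  ✓
                  end vs end  ✓
          case more:
            recv[Unit] vs send[Unit]  ✓
              recv[Unit] vs send[Unit]  ✓
                X vs X  ✓

YES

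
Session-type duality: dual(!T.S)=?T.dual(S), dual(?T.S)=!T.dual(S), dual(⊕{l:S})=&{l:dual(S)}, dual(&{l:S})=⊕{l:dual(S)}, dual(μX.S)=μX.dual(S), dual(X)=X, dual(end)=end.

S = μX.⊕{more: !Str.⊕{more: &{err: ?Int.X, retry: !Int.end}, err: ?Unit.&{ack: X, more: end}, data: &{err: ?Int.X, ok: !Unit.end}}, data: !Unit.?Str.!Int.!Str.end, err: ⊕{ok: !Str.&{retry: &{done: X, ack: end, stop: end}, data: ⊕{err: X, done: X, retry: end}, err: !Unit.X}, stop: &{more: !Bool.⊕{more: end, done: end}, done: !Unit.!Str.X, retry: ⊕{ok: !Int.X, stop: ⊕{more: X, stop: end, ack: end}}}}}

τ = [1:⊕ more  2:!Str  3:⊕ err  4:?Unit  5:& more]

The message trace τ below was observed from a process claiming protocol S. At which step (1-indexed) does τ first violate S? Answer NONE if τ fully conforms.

NONE

step 1: ⊕ more  ok  state: !Str.⊕{more: &{err: ?Int.μX.…, retry: !Int.end}, err: ?Unit.&{ack: μX.…, more: end}, data: &{err: ?Int.μX.…, ok: !Unit.end}}
step 2: !Str  ok  state: ⊕{more: &{err: ?Int.μX.…, retry: !Int.end}, err: ?Unit.&{ack: μX.…, more: end}, data: &{err: ?Int.μX.…, ok: !Unit.end}}
step 3: ⊕ err  ok  state: ?Unit.&{ack: μX.…, more: end}
step 4: ?Unit  ok  state: &{ack: μX.…, more: end}
step 5: & more  ok  state: end
all 5 steps conform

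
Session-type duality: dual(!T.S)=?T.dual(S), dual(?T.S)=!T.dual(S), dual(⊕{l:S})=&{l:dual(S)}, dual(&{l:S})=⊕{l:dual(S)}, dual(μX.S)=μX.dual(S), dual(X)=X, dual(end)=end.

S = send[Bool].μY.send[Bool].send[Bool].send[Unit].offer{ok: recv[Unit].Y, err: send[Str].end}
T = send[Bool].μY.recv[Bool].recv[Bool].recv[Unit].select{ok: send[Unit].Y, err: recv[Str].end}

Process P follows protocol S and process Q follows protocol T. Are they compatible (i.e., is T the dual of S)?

send[Bool] vs send[Bool]  ✗ same direction on both sides — not dual

NO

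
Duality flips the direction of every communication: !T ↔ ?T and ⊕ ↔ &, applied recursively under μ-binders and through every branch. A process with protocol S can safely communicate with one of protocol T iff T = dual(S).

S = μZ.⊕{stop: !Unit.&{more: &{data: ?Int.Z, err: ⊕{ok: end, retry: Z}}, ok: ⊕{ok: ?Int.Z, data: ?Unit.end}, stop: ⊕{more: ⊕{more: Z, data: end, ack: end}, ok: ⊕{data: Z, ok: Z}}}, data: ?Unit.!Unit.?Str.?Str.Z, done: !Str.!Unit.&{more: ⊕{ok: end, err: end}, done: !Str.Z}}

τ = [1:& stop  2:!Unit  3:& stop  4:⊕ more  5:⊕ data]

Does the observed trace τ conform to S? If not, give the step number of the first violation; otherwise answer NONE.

[1] got & stop, protocol expects ⊕ stop or ⊕ data or ⊕ done  ✗

1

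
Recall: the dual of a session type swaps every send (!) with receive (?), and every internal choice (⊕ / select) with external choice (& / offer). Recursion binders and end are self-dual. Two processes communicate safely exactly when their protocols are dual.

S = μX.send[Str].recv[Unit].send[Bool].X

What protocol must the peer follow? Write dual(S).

μX.recv[Str].send[Unit].recv[Bool].X

μX → μX  (rec unchanged)
  send[Str] → recv[Str]
    recv[Unit] → send[Unit]
      send[Bool] → recv[Bool]
        X ↦ X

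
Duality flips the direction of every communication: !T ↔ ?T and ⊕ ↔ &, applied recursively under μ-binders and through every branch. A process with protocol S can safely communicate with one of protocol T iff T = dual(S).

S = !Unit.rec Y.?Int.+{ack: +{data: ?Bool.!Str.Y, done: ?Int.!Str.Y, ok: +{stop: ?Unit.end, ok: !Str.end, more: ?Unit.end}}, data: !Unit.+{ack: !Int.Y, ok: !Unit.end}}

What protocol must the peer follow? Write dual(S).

!Unit ↦ ?Unit
  rec Y ↦ rec Y  (binder kept)
    ?Int ↦ !Int
      +{ack,data} ↦ &{ack,data}  (⊕→&)
        case ack:
          +{data,done,ok} ↦ &{data,done,ok}  (⊕→&)
            case data:
              ?Bool ↦ !Bool
                !Str ↦ ?Str
                  Y ↦ Y
            case done:
              ?Int ↦ !Int
                !Str ↦ ?Str
                  Y ↦ Y
            case ok:
              +{stop,ok,more} ↦ &{stop,ok,more}  (⊕→&)
                case stop:
                  ?Unit ↦ !Unit
                    end ↦ end
                case ok:
                  !Str ↦ ?Str
                    end ↦ end
                case more:
                  ?Unit ↦ !Unit
                    end ↦ end
        case data:
          !Unit ↦ ?Unit
            +{ack,ok} ↦ &{ack,ok}  (⊕→&)
              case ack:
                !Int ↦ ?Int
                  Y ↦ Y
              case ok:
                !Unit ↦ ?Unit
                  end ↦ end

?Unit.rec Y.!Int.&{ack: &{data: !Bool.?Str.Y, done: !Int.?Str.Y, ok: &{stop: !Unit.end, ok: ?Str.end, more: !Unit.end}}, data: ?Unit.&{ack: ?Int.Y, ok: ?Unit.end}}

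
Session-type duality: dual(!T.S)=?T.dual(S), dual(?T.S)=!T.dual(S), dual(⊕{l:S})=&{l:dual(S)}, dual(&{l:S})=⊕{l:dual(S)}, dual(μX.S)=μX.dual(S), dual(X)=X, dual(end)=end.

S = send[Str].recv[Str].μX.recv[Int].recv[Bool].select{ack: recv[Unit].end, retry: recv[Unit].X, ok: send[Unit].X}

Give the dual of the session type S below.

recv[Str].send[Str].μX.send[Int].send[Bool].offer{ack: send[Unit].end, retry: send[Unit].X, ok: recv[Unit].X}

send[Str] → recv[Str]
  recv[Str] → send[Str]
    μX → μX  (binder kept)
      recv[Int] → send[Int]
        recv[Bool] → send[Bool]
          select{ack,retry,ok} → offer{ack,retry,ok}  (internal→external)
            • ack:
              recv[Unit] → send[Unit]
                dual(end) = end
            • retry:
              recv[Unit] → send[Unit]
                dual(X) = X
            • ok:
              send[Unit] → recv[Unit]
                dual(X) = X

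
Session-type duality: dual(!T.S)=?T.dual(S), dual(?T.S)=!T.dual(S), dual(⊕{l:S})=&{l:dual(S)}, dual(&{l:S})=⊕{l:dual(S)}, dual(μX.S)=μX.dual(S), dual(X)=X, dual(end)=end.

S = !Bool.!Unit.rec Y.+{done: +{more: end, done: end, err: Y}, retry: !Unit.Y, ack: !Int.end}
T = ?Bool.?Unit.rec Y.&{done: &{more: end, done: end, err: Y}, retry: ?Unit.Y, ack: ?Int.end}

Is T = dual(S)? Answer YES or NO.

!Bool ‖ ?Bool  match
  !Unit ‖ ?Unit  match
    rec Y ‖ rec Y  match (μ self-dual)
      +{done,retry,ack} ‖ &{done,retry,ack}  match same labels
        • done:
          +{more,done,err} ‖ &{more,done,err}  match same labels
            • more:
              end ‖ end  match
            • done:
              end ‖ end  match
            • err:
              Y ‖ Y  match
        • retry:
          !Unit ‖ ?Unit  match
            Y ‖ Y  match
        • ack:
          !Int ‖ ?Int  match
            end ‖ end  match

YES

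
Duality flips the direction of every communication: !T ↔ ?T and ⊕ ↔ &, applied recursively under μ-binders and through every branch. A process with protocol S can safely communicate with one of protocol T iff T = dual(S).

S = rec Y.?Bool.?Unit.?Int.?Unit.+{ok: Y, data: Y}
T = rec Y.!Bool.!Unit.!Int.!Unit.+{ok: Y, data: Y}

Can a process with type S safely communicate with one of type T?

rec Y vs rec Y  ok (μ self-dual)
  ?Bool vs !Bool  ok
    ?Unit vs !Unit  ok
      ?Int vs !Int  ok
        ?Unit vs !Unit  ok
          +{ok,data} vs +{ok,data}  ✗ choice polarity not flipped — not dual

NO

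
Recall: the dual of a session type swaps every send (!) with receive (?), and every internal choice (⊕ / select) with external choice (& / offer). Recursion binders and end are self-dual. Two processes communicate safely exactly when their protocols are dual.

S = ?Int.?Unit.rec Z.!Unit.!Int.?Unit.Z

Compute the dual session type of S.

?Int → !Int
  ?Unit → !Unit
    rec Z → rec Z  (rec unchanged)
      !Unit → ?Unit
        !Int → ?Int
          ?Unit → !Unit
            Z ↦ Z

!Int.!Unit.rec Z.?Unit.?Int.!Unit.Z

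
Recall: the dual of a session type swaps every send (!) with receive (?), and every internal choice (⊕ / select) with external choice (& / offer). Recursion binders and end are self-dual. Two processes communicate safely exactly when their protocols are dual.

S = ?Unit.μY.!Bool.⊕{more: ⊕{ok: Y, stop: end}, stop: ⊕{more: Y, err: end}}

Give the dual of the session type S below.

?Unit ↦ !Unit
  μY ↦ μY  (μ self-dual)
    !Bool ↦ ?Bool
      ⊕{more,stop} ↦ &{more,stop}  (internal→external)
        case more:
          ⊕{ok,stop} ↦ &{ok,stop}  (internal→external)
            case ok:
              Y self-dual
            case stop:
              end self-dual
        case stop:
          ⊕{more,err} ↦ &{more,err}  (internal→external)
            case more:
              Y self-dual
            case err:
              end self-dual

!Unit.μY.?Bool.&{more: &{ok: Y, stop: end}, stop: &{more: Y, err: end}}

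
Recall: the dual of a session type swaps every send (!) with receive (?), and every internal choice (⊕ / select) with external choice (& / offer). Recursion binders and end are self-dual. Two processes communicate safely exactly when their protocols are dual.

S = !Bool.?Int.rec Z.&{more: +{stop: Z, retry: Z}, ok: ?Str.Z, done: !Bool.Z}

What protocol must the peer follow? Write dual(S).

?Bool.!Int.rec Z.+{more: &{stop: Z, retry: Z}, ok: !Str.Z, done: ?Bool.Z}

!Bool = ?Bool
  ?Int = !Int
    rec Z = rec Z  (rec unchanged)
      &{more,ok,done} = +{more,ok,done}  (offer→select)
        [more]
          +{stop,retry} = &{stop,retry}  (⊕→&)
            [stop]
              Z self-dual
            [retry]
              Z self-dual
        [ok]
          ?Str = !Str
            Z self-dual
        [done]
          !Bool = ?Bool
            Z self-dual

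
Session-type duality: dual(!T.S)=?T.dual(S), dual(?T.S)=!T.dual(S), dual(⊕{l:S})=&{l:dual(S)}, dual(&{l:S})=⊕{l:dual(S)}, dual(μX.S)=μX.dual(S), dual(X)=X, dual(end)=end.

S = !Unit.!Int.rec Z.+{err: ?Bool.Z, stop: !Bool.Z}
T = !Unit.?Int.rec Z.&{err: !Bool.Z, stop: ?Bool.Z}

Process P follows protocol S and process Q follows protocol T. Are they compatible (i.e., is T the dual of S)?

NO

!Unit vs !Unit  ✗ same direction on both sides — not dual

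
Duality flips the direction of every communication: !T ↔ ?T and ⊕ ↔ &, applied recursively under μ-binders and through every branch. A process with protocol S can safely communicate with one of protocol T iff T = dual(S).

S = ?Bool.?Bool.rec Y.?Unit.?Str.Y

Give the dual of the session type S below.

?Bool ↦ !Bool
  ?Bool ↦ !Bool
    rec Y ↦ rec Y  (rec unchanged)
      ?Unit ↦ !Unit
        ?Str ↦ !Str
          dual(Y) = Y

!Bool.!Bool.rec Y.!Unit.!Str.Y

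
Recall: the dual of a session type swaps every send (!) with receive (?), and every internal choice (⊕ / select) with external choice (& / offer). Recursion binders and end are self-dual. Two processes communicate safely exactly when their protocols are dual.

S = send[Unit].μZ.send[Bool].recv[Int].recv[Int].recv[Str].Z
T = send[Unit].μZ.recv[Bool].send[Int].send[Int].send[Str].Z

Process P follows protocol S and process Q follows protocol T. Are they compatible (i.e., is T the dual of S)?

send[Unit] vs send[Unit]  ✗ same direction on both sides — not dual

NO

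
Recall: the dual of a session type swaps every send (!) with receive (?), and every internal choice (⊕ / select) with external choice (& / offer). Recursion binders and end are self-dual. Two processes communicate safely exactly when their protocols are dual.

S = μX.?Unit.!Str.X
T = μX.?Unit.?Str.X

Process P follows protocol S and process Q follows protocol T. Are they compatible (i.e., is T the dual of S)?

NO

μX | μX  ✓ (rec unchanged)
  ?Unit | ?Unit  ✗ same direction on both sides — not dual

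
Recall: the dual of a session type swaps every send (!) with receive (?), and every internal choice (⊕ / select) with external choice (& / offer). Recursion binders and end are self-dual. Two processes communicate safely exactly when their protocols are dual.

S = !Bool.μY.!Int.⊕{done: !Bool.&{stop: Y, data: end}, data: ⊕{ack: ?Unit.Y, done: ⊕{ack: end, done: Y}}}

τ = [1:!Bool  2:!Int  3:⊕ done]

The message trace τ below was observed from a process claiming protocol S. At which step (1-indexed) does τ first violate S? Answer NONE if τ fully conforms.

step 1: !Bool  match  residual = μY.…
step 2: !Int  match  residual = ⊕{done: !Bool.&{stop: μY.…, data: end}, data: ⊕{ack: ?Unit.μY.…, done: ⊕{ack: end, done: μY.…}}}
step 3: ⊕ done  match  residual = !Bool.&{stop: μY.…, data: end}
trace exhausted — no violation

NONE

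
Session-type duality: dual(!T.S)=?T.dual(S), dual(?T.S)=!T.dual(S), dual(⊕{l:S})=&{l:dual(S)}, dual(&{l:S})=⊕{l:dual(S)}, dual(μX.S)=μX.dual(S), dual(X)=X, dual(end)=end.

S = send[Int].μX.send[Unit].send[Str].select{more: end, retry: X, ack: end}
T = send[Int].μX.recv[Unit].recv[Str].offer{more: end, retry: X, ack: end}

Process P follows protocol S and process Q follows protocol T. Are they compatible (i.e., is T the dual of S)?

send[Int] | send[Int]  ✗ same direction on both sides — not dual

NO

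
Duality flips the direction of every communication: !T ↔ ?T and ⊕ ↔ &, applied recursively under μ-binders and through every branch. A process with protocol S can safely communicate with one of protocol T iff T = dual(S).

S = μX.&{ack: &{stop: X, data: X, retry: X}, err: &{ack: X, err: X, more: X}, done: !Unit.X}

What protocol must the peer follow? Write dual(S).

μX.⊕{ack: ⊕{stop: X, data: X, retry: X}, err: ⊕{ack: X, err: X, more: X}, done: ?Unit.X}

μX ↦ μX  (binder kept)
  &{ack,err,done} ↦ ⊕{ack,err,done}  (offer→select)
    [ack]
      &{stop,data,retry} ↦ ⊕{stop,data,retry}  (offer→select)
        [stop]
          X self-dual
        [data]
          X self-dual
        [retry]
          X self-dual
    [err]
      &{ack,err,more} ↦ ⊕{ack,err,more}  (offer→select)
        [ack]
          X self-dual
        [err]
          X self-dual
        [more]
          X self-dual
    [done]
      !Unit ↦ ?Unit
        X self-dual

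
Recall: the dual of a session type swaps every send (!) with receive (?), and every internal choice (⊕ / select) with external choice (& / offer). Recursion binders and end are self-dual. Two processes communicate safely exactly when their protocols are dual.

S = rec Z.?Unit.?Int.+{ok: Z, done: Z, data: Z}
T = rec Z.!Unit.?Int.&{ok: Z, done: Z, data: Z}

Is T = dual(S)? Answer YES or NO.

NO

rec Z | rec Z  ✓ (rec unchanged)
  ?Unit | !Unit  ✓
    ?Int | ?Int  ✗ same direction on both sides — not dual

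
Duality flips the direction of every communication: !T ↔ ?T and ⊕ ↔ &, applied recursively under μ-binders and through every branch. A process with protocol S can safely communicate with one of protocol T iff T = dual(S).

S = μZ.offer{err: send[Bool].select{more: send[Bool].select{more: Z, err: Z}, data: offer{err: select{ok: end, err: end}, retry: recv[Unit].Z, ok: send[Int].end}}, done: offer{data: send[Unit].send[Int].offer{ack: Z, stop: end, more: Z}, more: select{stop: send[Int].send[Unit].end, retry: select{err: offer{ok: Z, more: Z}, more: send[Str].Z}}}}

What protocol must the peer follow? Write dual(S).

μZ.select{err: recv[Bool].offer{more: recv[Bool].offer{more: Z, err: Z}, data: select{err: offer{ok: end, err: end}, retry: send[Unit].Z, ok: recv[Int].end}}, done: select{data: recv[Unit].recv[Int].select{ack: Z, stop: end, more: Z}, more: offer{stop: recv[Int].recv[Unit].end, retry: offer{err: select{ok: Z, more: Z}, more: recv[Str].Z}}}}

μZ ↦ μZ  (binder kept)
  offer{err,done} ↦ select{err,done}  (offer→select)
    case err:
      send[Bool] ↦ recv[Bool]
        select{more,data} ↦ offer{more,data}  (⊕→&)
          case more:
            send[Bool] ↦ recv[Bool]
              select{more,err} ↦ offer{more,err}  (⊕→&)
                case more:
                  dual(Z) = Z
                case err:
                  dual(Z) = Z
          case data:
            offer{err,retry,ok} ↦ select{err,retry,ok}  (offer→select)
              case err:
                select{ok,err} ↦ offer{ok,err}  (⊕→&)
                  case ok:
                    dual(end) = end
                  case err:
                    dual(end) = end
              case retry:
                recv[Unit] ↦ send[Unit]
                  dual(Z) = Z
              case ok:
                send[Int] ↦ recv[Int]
                  dual(end) = end
    case done:
      offer{data,more} ↦ select{data,more}  (offer→select)
        case data:
          send[Unit] ↦ recv[Unit]
            send[Int] ↦ recv[Int]
              offer{ack,stop,more} ↦ select{ack,stop,more}  (offer→select)
                case ack:
                  dual(Z) = Z
                case stop:
                  dual(end) = end
                case more:
                  dual(Z) = Z
        case more:
          select{stop,retry} ↦ offer{stop,retry}  (⊕→&)
            case stop:
              send[Int] ↦ recv[Int]
                send[Unit] ↦ recv[Unit]
                  dual(end) = end
            case retry:
              select{err,more} ↦ offer{err,more}  (⊕→&)
                case err:
                  offer{ok,more} ↦ select{ok,more}  (offer→select)
                    case ok:
                      dual(Z) = Z
                    case more:
                      dual(Z) = Z
                case more:
                  send[Str] ↦ recv[Str]
                    dual(Z) = Z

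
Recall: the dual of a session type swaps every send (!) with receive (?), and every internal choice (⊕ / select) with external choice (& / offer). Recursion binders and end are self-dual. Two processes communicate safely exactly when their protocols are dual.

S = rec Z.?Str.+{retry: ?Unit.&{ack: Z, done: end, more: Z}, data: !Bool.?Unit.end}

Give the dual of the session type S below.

rec Z.!Str.&{retry: !Unit.+{ack: Z, done: end, more: Z}, data: ?Bool.!Unit.end}

rec Z → rec Z  (rec unchanged)
  ?Str → !Str
    +{retry,data} → &{retry,data}  (internal→external)
      [retry]
        ?Unit → !Unit
          &{ack,done,more} → +{ack,done,more}  (&→⊕)
            [ack]
              Z ↦ Z
            [done]
              end ↦ end
            [more]
              Z ↦ Z
      [data]
        !Bool → ?Bool
          ?Unit → !Unit
            end ↦ end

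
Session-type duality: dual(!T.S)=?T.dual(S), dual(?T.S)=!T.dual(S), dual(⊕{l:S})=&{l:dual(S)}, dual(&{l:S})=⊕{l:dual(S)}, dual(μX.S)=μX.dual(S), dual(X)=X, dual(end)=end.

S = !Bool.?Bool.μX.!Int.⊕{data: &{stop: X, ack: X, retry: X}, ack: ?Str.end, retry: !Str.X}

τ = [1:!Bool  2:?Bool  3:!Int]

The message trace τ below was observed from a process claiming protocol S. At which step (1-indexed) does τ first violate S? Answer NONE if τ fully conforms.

@1 !Bool  ✓  state: ?Bool.μX.…
@2 ?Bool  ✓  state: μX.…
@3 !Int  ✓  state: ⊕{data: &{stop: μX.…, ack: μX.…, retry: μX.…}, ack: ?Str.end, retry: !Str.μX.…}
trace exhausted — no violation

NONE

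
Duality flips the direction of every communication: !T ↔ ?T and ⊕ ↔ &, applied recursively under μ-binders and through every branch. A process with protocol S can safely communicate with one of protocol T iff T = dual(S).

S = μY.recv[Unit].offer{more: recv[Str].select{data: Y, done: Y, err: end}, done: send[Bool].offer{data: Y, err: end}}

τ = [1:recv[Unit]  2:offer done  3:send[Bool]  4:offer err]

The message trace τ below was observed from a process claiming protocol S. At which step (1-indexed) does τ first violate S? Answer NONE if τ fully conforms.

@1 recv[Unit]  ok  now at offer{more: recv[Str].select{data: μY.…, done: μY.…, err: end}, done: send[Bool].offer{data: μY.…, err: end}}
@2 offer done  ok  now at send[Bool].offer{data: μY.…, err: end}
@3 send[Bool]  ok  now at offer{data: μY.…, err: end}
@4 offer err  ok  now at end
τ conforms to S (length 4)

NONE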